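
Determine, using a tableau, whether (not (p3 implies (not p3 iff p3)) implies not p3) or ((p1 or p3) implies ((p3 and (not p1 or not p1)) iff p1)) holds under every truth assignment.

Not valid

Assume the negation and expand:
Initial set: {not ((not (p3 implies (not p3 iff p3)) implies not p3) or ((p1 or p3) implies ((p3 and (not p1 or not p1)) iff p1)))}.
not ((not (p3 implies (not p3 iff p3)) implies not p3) or ((p1 or p3) implies ((p3 and (not p1 or not p1)) iff p1))): α-rule — add not (not (p3 implies (not p3 iff p3)) implies not p3), not ((p1 or p3) implies ((p3 and (not p1 or not p1)) iff p1)).
not (not (p3 implies (not p3 iff p3)) implies not p3): α-rule — add not (p3 implies (not p3 iff p3)), not not p3.
not ((p1 or p3) implies ((p3 and (not p1 or not p1)) iff p1)): α-rule — add (p1 or p3), not ((p3 and (not p1 or not p1)) iff p1).
not (p3 implies (not p3 iff p3)): α-rule — add p3, not (not p3 iff p3).
(p1 or p3): β-rule — branch into p1  //  p3.
  branch 1 (add p1):
    not ((p3 and (not p1 or not p1)) iff p1): β-rule — branch into (p3 and (not p1 or not p1)), not p1  //  not (p3 and (not p1 or not p1)), p1.
      branch 1.1 (add (p3 and (not p1 or not p1)), not p1):
        × closes — contains both p1 and not p1.
      branch 1.2 (add not (p3 and (not p1 or not p1)), p1):
        not (not p3 iff p3): β-rule — branch into not p3, not p3  //  not not p3, p3.
          branch 1.2.1 (add not p3, not p3):
            × closes — contains both p3 and not p3.
          branch 1.2.2 (add not not p3, p3):
            not (p3 and (not p1 or not p1)): β-rule — branch into not p3  //  not (not p1 or not p1).
              branch 1.2.2.1 (add not p3):
                × closes — contains both p3 and not p3.
              branch 1.2.2.2 (add not (not p1 or not p1)):
                not (not p1 or not p1): α-rule — add not not p1, not not p1.
                ○ open, literals {p1=1, p3=1}.
  branch 2 (add p3):
    not ((p3 and (not p1 or not p1)) iff p1): β-rule — branch into (p3 and (not p1 or not p1)), not p1  //  not (p3 and (not p1 or not p1)), p1.
      branch 2.1 (add (p3 and (not p1 or not p1)), not p1):
        (p3 and (not p1 or not p1)): α-rule — add p3, (not p1 or not p1).
        not (not p3 iff p3): β-rule — branch into not p3, not p3  //  not not p3, p3.
          branch 2.1.1 (add not p3, not p3):
            × closes — contains both p3 and not p3.
          branch 2.1.2 (add not not p3, p3):
            (not p1 or not p1): β-rule — branch into not p1  //  not p1.
              branch 2.1.2.1 (add not p1):
                ○ open, literals {p1=0, p3=1}.
              branch 2.1.2.2 (add not p1):
                ○ open, literals {p1=0, p3=1}.
      branch 2.2 (add not (p3 and (not p1 or not p1)), p1):
        not (not p3 iff p3): β-rule — branch into not p3, not p3  //  not not p3, p3.
          branch 2.2.1 (add not p3, not p3):
            × closes — contains both p3 and not p3.
          branch 2.2.2 (add not not p3, p3):
            not (p3 and (not p1 or not p1)): β-rule — branch into not p3  //  not (not p1 or not p1).
              branch 2.2.2.1 (add not p3):
                × closes — contains both p3 and not p3.
              branch 2.2.2.2 (add not (not p1 or not p1)):
                not (not p1 or not p1): α-rule — add not not p1, not not p1.
                ○ open, literals {p1=1, p3=1}.
6 branches closed, 4 open.
An open branch gives a countermodel: p1=1, p3=1 (unmentioned atoms arbitrary); under it the original formula is false.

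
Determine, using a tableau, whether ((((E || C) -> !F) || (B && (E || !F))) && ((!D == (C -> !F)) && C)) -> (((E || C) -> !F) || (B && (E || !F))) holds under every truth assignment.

Valid

Assume the negation and expand:
Initial set: {!(((((E || C) -> !F) || (B && (E || !F))) && ((!D == (C -> !F)) && C)) -> (((E || C) -> !F) || (B && (E || !F))))}.
!(((((E || C) -> !F) || (B && (E || !F))) && ((!D == (C -> !F)) && C)) -> (((E || C) -> !F) || (B && (E || !F)))): α-rule — add ((((E || C) -> !F) || (B && (E || !F))) && ((!D == (C -> !F)) && C)), !(((E || C) -> !F) || (B && (E || !F))).
((((E || C) -> !F) || (B && (E || !F))) && ((!D == (C -> !F)) && C)): α-rule — add (((E || C) -> !F) || (B && (E || !F))), ((!D == (C -> !F)) && C).
!(((E || C) -> !F) || (B && (E || !F))): α-rule — add !((E || C) -> !F), !(B && (E || !F)).
((!D == (C -> !F)) && C): α-rule — add (!D == (C -> !F)), C.
!((E || C) -> !F): α-rule — add (E || C), !!F.
(((E || C) -> !F) || (B && (E || !F))): β-rule — branch into ((E || C) -> !F)  //  (B && (E || !F)).
  branch 1 (add ((E || C) -> !F)):
    !(B && (E || !F)): β-rule — branch into !B  //  !(E || !F).
      branch 1.1 (add !B):
        (!D == (C -> !F)): β-rule — branch into !D, (C -> !F)  //  !!D, !(C -> !F).
          branch 1.1.1 (add !D, (C -> !F)):
            (E || C): β-rule — branch into E  //  C.
              branch 1.1.1.1 (add E):
                ((E || C) -> !F): β-rule — branch into !(E || C)  //  !F.
                  branch 1.1.1.1.1 (add !(E || C)):
                    !(E || C): α-rule — add !E, !C.
                    × closes — contains both E and !E.
                  branch 1.1.1.1.2 (add !F):
                    × closes — contains both F and !F.
              branch 1.1.1.2 (add C):
                ((E || C) -> !F): β-rule — branch into !(E || C)  //  !F.
                  branch 1.1.1.2.1 (add !(E || C)):
                    !(E || C): α-rule — add !E, !C.
                    × closes — contains both C and !C.
                  branch 1.1.1.2.2 (add !F):
                    × closes — contains both F and !F.
          branch 1.1.2 (add !!D, !(C -> !F)):
            !(C -> !F): α-rule — add C, !!F.
            (E || C): β-rule — branch into E  //  C.
              branch 1.1.2.1 (add E):
                ((E || C) -> !F): β-rule — branch into !(E || C)  //  !F.
                  branch 1.1.2.1.1 (add !(E || C)):
                    !(E || C): α-rule — add !E, !C.
                    × closes — contains both E and !E.
                  branch 1.1.2.1.2 (add !F):
                    × closes — contains both F and !F.
              branch 1.1.2.2 (add C):
                ((E || C) -> !F): β-rule — branch into !(E || C)  //  !F.
                  branch 1.1.2.2.1 (add !(E || C)):
                    !(E || C): α-rule — add !E, !C.
                    × closes — contains both C and !C.
                  branch 1.1.2.2.2 (add !F):
                    × closes — contains both F and !F.
      branch 1.2 (add !(E || !F)):
        !(E || !F): α-rule — add !E, !!F.
        (!D == (C -> !F)): β-rule — branch into !D, (C -> !F)  //  !!D, !(C -> !F).
          branch 1.2.1 (add !D, (C -> !F)):
            (E || C): β-rule — branch into E  //  C.
              branch 1.2.1.1 (add E):
                × closes — contains both E and !E.
              branch 1.2.1.2 (add C):
                ((E || C) -> !F): β-rule — branch into !(E || C)  //  !F.
                  branch 1.2.1.2.1 (add !(E || C)):
                    !(E || C): α-rule — add !E, !C.
                    × closes — contains both C and !C.
                  branch 1.2.1.2.2 (add !F):
                    × closes — contains both F and !F.
          branch 1.2.2 (add !!D, !(C -> !F)):
            !(C -> !F): α-rule — add C, !!F.
            (E || C): β-rule — branch into E  //  C.
              branch 1.2.2.1 (add E):
                × closes — contains both E and !E.
              branch 1.2.2.2 (add C):
                ((E || C) -> !F): β-rule — branch into !(E || C)  //  !F.
                  branch 1.2.2.2.1 (add !(E || C)):
                    !(E || C): α-rule — add !E, !C.
                    × closes — contains both C and !C.
                  branch 1.2.2.2.2 (add !F):
                    × closes — contains both F and !F.
  branch 2 (add (B && (E || !F))):
    (B && (E || !F)): α-rule — add B, (E || !F).
    !(B && (E || !F)): β-rule — branch into !B  //  !(E || !F).
      branch 2.1 (add !B):
        × closes — contains both B and !B.
      branch 2.2 (add !(E || !F)):
        !(E || !F): α-rule — add !E, !!F.
        (!D == (C -> !F)): β-rule — branch into !D, (C -> !F)  //  !!D, !(C -> !F).
          branch 2.2.1 (add !D, (C -> !F)):
            (E || C): β-rule — branch into E  //  C.
              branch 2.2.1.1 (add E):
                × closes — contains both E and !E.
              branch 2.2.1.2 (add C):
                (E || !F): β-rule — branch into E  //  !F.
                  branch 2.2.1.2.1 (add E):
                    × closes — contains both E and !E.
                  branch 2.2.1.2.2 (add !F):
                    × closes — contains both F and !F.
          branch 2.2.2 (add !!D, !(C -> !F)):
            !(C -> !F): α-rule — add C, !!F.
            (E || C): β-rule — branch into E  //  C.
              branch 2.2.2.1 (add E):
                × closes — contains both E and !E.
              branch 2.2.2.2 (add C):
                (E || !F): β-rule — branch into E  //  !F.
                  branch 2.2.2.2.1 (add E):
                    × closes — contains both E and !E.
                  branch 2.2.2.2.2 (add !F):
                    × closes — contains both F and !F.
All 21 branches close.
Every branch closed, so the negation is unsatisfiable and the formula is valid.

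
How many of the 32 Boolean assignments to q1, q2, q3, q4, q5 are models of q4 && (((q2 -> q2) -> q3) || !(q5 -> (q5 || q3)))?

Initial set: {(q4 && (((q2 -> q2) -> q3) || !(q5 -> (q5 || q3))))}.
(q4 && (((q2 -> q2) -> q3) || !(q5 -> (q5 || q3)))): α-rule — add q4, (((q2 -> q2) -> q3) || !(q5 -> (q5 || q3))).
(((q2 -> q2) -> q3) || !(q5 -> (q5 || q3))): β-rule — branch into ((q2 -> q2) -> q3)  //  !(q5 -> (q5 || q3)).
  branch 1 (add ((q2 -> q2) -> q3)):
    ((q2 -> q2) -> q3): β-rule — branch into !(q2 -> q2)  //  q3.
      branch 1.1 (add !(q2 -> q2)):
        !(q2 -> q2): α-rule — add q2, !q2.
        × closes — contains both q2 and !q2.
      branch 1.2 (add q3):
        ○ open, literals {q3=true, q4=true}.
  branch 2 (add !(q5 -> (q5 || q3))):
    !(q5 -> (q5 || q3)): α-rule — add q5, !(q5 || q3).
    !(q5 || q3): α-rule — add !q5, !q3.
    × closes — contains both q5 and !q5.
2 branches closed, 1 open.
Each open branch fixes some atoms; the unmentioned ones are free. Counting distinct full assignments: branch {q3=true, q4=true} (q1, q2, q5) contributes 8 new. Total: 8.

8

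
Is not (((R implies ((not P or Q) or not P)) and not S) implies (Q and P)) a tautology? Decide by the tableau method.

Not valid

Assume the negation and expand:
Initial set: {F not (((R implies ((not P or Q) or not P)) and not S) implies (Q and P))}.
F not (((R implies ((not P or Q) or not P)) and not S) implies (Q and P)): β-rule — branch into F ((R implies ((not P or Q) or not P)) and not S)  //  T (Q and P).
  branch 1 (add F ((R implies ((not P or Q) or not P)) and not S)):
    F ((R implies ((not P or Q) or not P)) and not S): β-rule — branch into F (R implies ((not P or Q) or not P))  //  F not S.
      branch 1.1 (add F (R implies ((not P or Q) or not P))):
        F (R implies ((not P or Q) or not P)): α-rule — add T R, F ((not P or Q) or not P).
        F ((not P or Q) or not P): α-rule — add F (not P or Q), F not P.
        F (not P or Q): α-rule — add F not P, F Q.
        ○ open, literals {P=T, Q=F, R=T}.
      branch 1.2 (add F not S):
        ○ open, literals {S=T}.
  branch 2 (add T (Q and P)):
    T (Q and P): α-rule — add T Q, T P.
    ○ open, literals {P=T, Q=T}.
0 branches closed, 3 open.
An open branch gives a countermodel: P=T, Q=F, R=T (unmentioned atoms arbitrary); under it the original formula is false.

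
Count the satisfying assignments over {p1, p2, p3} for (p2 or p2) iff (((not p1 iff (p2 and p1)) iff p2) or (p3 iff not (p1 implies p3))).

Initial set: {((p2 or p2) iff (((not p1 iff (p2 and p1)) iff p2) or (p3 iff not (p1 implies p3))))}.
((p2 or p2) iff (((not p1 iff (p2 and p1)) iff p2) or (p3 iff not (p1 implies p3)))): β-rule — branch into (p2 or p2), (((not p1 iff (p2 and p1)) iff p2) or (p3 iff not (p1 implies p3)))  //  not (p2 or p2), not (((not p1 iff (p2 and p1)) iff p2) or (p3 iff not (p1 implies p3))).
  branch 1 (add (p2 or p2), (((not p1 iff (p2 and p1)) iff p2) or (p3 iff not (p1 implies p3)))):
    (p2 or p2): β-rule — branch into p2  //  p2.
      branch 1.1 (add p2):
        (((not p1 iff (p2 and p1)) iff p2) or (p3 iff not (p1 implies p3))): β-rule — branch into ((not p1 iff (p2 and p1)) iff p2)  //  (p3 iff not (p1 implies p3)).
          branch 1.1.1 (add ((not p1 iff (p2 and p1)) iff p2)):
            ((not p1 iff (p2 and p1)) iff p2): β-rule — branch into (not p1 iff (p2 and p1)), p2  //  not (not p1 iff (p2 and p1)), not p2.
              branch 1.1.1.1 (add (not p1 iff (p2 and p1)), p2):
                (not p1 iff (p2 and p1)): β-rule — branch into not p1, (p2 and p1)  //  not not p1, not (p2 and p1).
                  branch 1.1.1.1.1 (add not p1, (p2 and p1)):
                    (p2 and p1): α-rule — add p2, p1.
                    × closes — contains both p1 and not p1.
                  branch 1.1.1.1.2 (add not not p1, not (p2 and p1)):
                    not (p2 and p1): β-rule — branch into not p2  //  not p1.
                      branch 1.1.1.1.2.1 (add not p2):
                        × closes — contains both p2 and not p2.
                      branch 1.1.1.1.2.2 (add not p1):
                        × closes — contains both p1 and not p1.
              branch 1.1.1.2 (add not (not p1 iff (p2 and p1)), not p2):
                × closes — contains both p2 and not p2.
          branch 1.1.2 (add (p3 iff not (p1 implies p3))):
            (p3 iff not (p1 implies p3)): β-rule — branch into p3, not (p1 implies p3)  //  not p3, not not (p1 implies p3).
              branch 1.1.2.1 (add p3, not (p1 implies p3)):
                not (p1 implies p3): α-rule — add p1, not p3.
                × closes — contains both p3 and not p3.
              branch 1.1.2.2 (add not p3, not not (p1 implies p3)):
                not not (p1 implies p3): β-rule — branch into not p1  //  p3.
                  branch 1.1.2.2.1 (add not p1):
                    ○ open, literals {p1=0, p2=1, p3=0}.
                  branch 1.1.2.2.2 (add p3):
                    × closes — contains both p3 and not p3.
      branch 1.2 (add p2):
        (((not p1 iff (p2 and p1)) iff p2) or (p3 iff not (p1 implies p3))): β-rule — branch into ((not p1 iff (p2 and p1)) iff p2)  //  (p3 iff not (p1 implies p3)).
          branch 1.2.1 (add ((not p1 iff (p2 and p1)) iff p2)):
            ((not p1 iff (p2 and p1)) iff p2): β-rule — branch into (not p1 iff (p2 and p1)), p2  //  not (not p1 iff (p2 and p1)), not p2.
              branch 1.2.1.1 (add (not p1 iff (p2 and p1)), p2):
                (not p1 iff (p2 and p1)): β-rule — branch into not p1, (p2 and p1)  //  not not p1, not (p2 and p1).
                  branch 1.2.1.1.1 (add not p1, (p2 and p1)):
                    (p2 and p1): α-rule — add p2, p1.
                    × closes — contains both p1 and not p1.
                  branch 1.2.1.1.2 (add not not p1, not (p2 and p1)):
                    not (p2 and p1): β-rule — branch into not p2  //  not p1.
                      branch 1.2.1.1.2.1 (add not p2):
                        × closes — contains both p2 and not p2.
                      branch 1.2.1.1.2.2 (add not p1):
                        × closes — contains both p1 and not p1.
              branch 1.2.1.2 (add not (not p1 iff (p2 and p1)), not p2):
                × closes — contains both p2 and not p2.
          branch 1.2.2 (add (p3 iff not (p1 implies p3))):
            (p3 iff not (p1 implies p3)): β-rule — branch into p3, not (p1 implies p3)  //  not p3, not not (p1 implies p3).
              branch 1.2.2.1 (add p3, not (p1 implies p3)):
                not (p1 implies p3): α-rule — add p1, not p3.
                × closes — contains both p3 and not p3.
              branch 1.2.2.2 (add not p3, not not (p1 implies p3)):
                not not (p1 implies p3): β-rule — branch into not p1  //  p3.
                  branch 1.2.2.2.1 (add not p1):
                    ○ open, literals {p1=0, p2=1, p3=0}.
                  branch 1.2.2.2.2 (add p3):
                    × closes — contains both p3 and not p3.
  branch 2 (add not (p2 or p2), not (((not p1 iff (p2 and p1)) iff p2) or (p3 iff not (p1 implies p3)))):
    not (p2 or p2): α-rule — add not p2, not p2.
    not (((not p1 iff (p2 and p1)) iff p2) or (p3 iff not (p1 implies p3))): α-rule — add not ((not p1 iff (p2 and p1)) iff p2), not (p3 iff not (p1 implies p3)).
    not ((not p1 iff (p2 and p1)) iff p2): β-rule — branch into (not p1 iff (p2 and p1)), not p2  //  not (not p1 iff (p2 and p1)), p2.
      branch 2.1 (add (not p1 iff (p2 and p1)), not p2):
        not (p3 iff not (p1 implies p3)): β-rule — branch into p3, not not (p1 implies p3)  //  not p3, not (p1 implies p3).
          branch 2.1.1 (add p3, not not (p1 implies p3)):
            (not p1 iff (p2 and p1)): β-rule — branch into not p1, (p2 and p1)  //  not not p1, not (p2 and p1).
              branch 2.1.1.1 (add not p1, (p2 and p1)):
                (p2 and p1): α-rule — add p2, p1.
                × closes — contains both p2 and not p2.
              branch 2.1.1.2 (add not not p1, not (p2 and p1)):
                not not (p1 implies p3): β-rule — branch into not p1  //  p3.
                  branch 2.1.1.2.1 (add not p1):
                    × closes — contains both p1 and not p1.
                  branch 2.1.1.2.2 (add p3):
                    not (p2 and p1): β-rule — branch into not p2  //  not p1.
                      branch 2.1.1.2.2.1 (add not p2):
                        ○ open, literals {p1=1, p2=0, p3=1}.
                      branch 2.1.1.2.2.2 (add not p1):
                        × closes — contains both p1 and not p1.
          branch 2.1.2 (add not p3, not (p1 implies p3)):
            not (p1 implies p3): α-rule — add p1, not p3.
            (not p1 iff (p2 and p1)): β-rule — branch into not p1, (p2 and p1)  //  not not p1, not (p2 and p1).
              branch 2.1.2.1 (add not p1, (p2 and p1)):
                × closes — contains both p1 and not p1.
              branch 2.1.2.2 (add not not p1, not (p2 and p1)):
                not (p2 and p1): β-rule — branch into not p2  //  not p1.
                  branch 2.1.2.2.1 (add not p2):
                    ○ open, literals {p1=1, p2=0, p3=0}.
                  branch 2.1.2.2.2 (add not p1):
                    × closes — contains both p1 and not p1.
      branch 2.2 (add not (not p1 iff (p2 and p1)), p2):
        × closes — contains both p2 and not p2.
18 branches closed, 4 open.
Each open branch fixes some atoms; the unmentioned ones are free. Counting distinct full assignments: branch {p1=0, p2=1, p3=0} (none free) contributes 1 new; branch {p1=0, p2=1, p3=0} (none free) contributes 0 new; branch {p1=1, p2=0, p3=1} (none free) contributes 1 new; branch {p1=1, p2=0, p3=0} (none free) contributes 1 new. Total: 3.

3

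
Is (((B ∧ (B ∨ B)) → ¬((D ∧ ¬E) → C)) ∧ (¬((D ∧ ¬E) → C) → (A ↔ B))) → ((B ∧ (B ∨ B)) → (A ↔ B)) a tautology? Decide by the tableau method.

Valid

Assume the negation and expand:
Initial set: {¬((((B ∧ (B ∨ B)) → ¬((D ∧ ¬E) → C)) ∧ (¬((D ∧ ¬E) → C) → (A ↔ B))) → ((B ∧ (B ∨ B)) → (A ↔ B)))}.
¬((((B ∧ (B ∨ B)) → ¬((D ∧ ¬E) → C)) ∧ (¬((D ∧ ¬E) → C) → (A ↔ B))) → ((B ∧ (B ∨ B)) → (A ↔ B))): α-rule — add (((B ∧ (B ∨ B)) → ¬((D ∧ ¬E) → C)) ∧ (¬((D ∧ ¬E) → C) → (A ↔ B))), ¬((B ∧ (B ∨ B)) → (A ↔ B)).
(((B ∧ (B ∨ B)) → ¬((D ∧ ¬E) → C)) ∧ (¬((D ∧ ¬E) → C) → (A ↔ B))): α-rule — add ((B ∧ (B ∨ B)) → ¬((D ∧ ¬E) → C)), (¬((D ∧ ¬E) → C) → (A ↔ B)).
¬((B ∧ (B ∨ B)) → (A ↔ B)): α-rule — add (B ∧ (B ∨ B)), ¬(A ↔ B).
(B ∧ (B ∨ B)): α-rule — add B, (B ∨ B).
((B ∧ (B ∨ B)) → ¬((D ∧ ¬E) → C)): β-rule — branch into ¬(B ∧ (B ∨ B))  //  ¬((D ∧ ¬E) → C).
  branch 1 (add ¬(B ∧ (B ∨ B))):
    (¬((D ∧ ¬E) → C) → (A ↔ B)): β-rule — branch into ¬¬((D ∧ ¬E) → C)  //  (A ↔ B).
      branch 1.1 (add ¬¬((D ∧ ¬E) → C)):
        ¬(A ↔ B): β-rule — branch into A, ¬B  //  ¬A, B.
          branch 1.1.1 (add A, ¬B):
            × closes — contains both B and ¬B.
          branch 1.1.2 (add ¬A, B):
            (B ∨ B): β-rule — branch into B  //  B.
              branch 1.1.2.1 (add B):
                ¬(B ∧ (B ∨ B)): β-rule — branch into ¬B  //  ¬(B ∨ B).
                  branch 1.1.2.1.1 (add ¬B):
                    × closes — contains both B and ¬B.
                  branch 1.1.2.1.2 (add ¬(B ∨ B)):
                    ¬(B ∨ B): α-rule — add ¬B, ¬B.
                    × closes — contains both B and ¬B.
              branch 1.1.2.2 (add B):
                ¬(B ∧ (B ∨ B)): β-rule — branch into ¬B  //  ¬(B ∨ B).
                  branch 1.1.2.2.1 (add ¬B):
                    × closes — contains both B and ¬B.
                  branch 1.1.2.2.2 (add ¬(B ∨ B)):
                    ¬(B ∨ B): α-rule — add ¬B, ¬B.
                    × closes — contains both B and ¬B.
      branch 1.2 (add (A ↔ B)):
        ¬(A ↔ B): β-rule — branch into A, ¬B  //  ¬A, B.
          branch 1.2.1 (add A, ¬B):
            × closes — contains both B and ¬B.
          branch 1.2.2 (add ¬A, B):
            (B ∨ B): β-rule — branch into B  //  B.
              branch 1.2.2.1 (add B):
                ¬(B ∧ (B ∨ B)): β-rule — branch into ¬B  //  ¬(B ∨ B).
                  branch 1.2.2.1.1 (add ¬B):
                    × closes — contains both B and ¬B.
                  branch 1.2.2.1.2 (add ¬(B ∨ B)):
                    ¬(B ∨ B): α-rule — add ¬B, ¬B.
                    × closes — contains both B and ¬B.
              branch 1.2.2.2 (add B):
                ¬(B ∧ (B ∨ B)): β-rule — branch into ¬B  //  ¬(B ∨ B).
                  branch 1.2.2.2.1 (add ¬B):
                    × closes — contains both B and ¬B.
                  branch 1.2.2.2.2 (add ¬(B ∨ B)):
                    ¬(B ∨ B): α-rule — add ¬B, ¬B.
                    × closes — contains both B and ¬B.
  branch 2 (add ¬((D ∧ ¬E) → C)):
    ¬((D ∧ ¬E) → C): α-rule — add (D ∧ ¬E), ¬C.
    (D ∧ ¬E): α-rule — add D, ¬E.
    (¬((D ∧ ¬E) → C) → (A ↔ B)): β-rule — branch into ¬¬((D ∧ ¬E) → C)  //  (A ↔ B).
      branch 2.1 (add ¬¬((D ∧ ¬E) → C)):
        ¬(A ↔ B): β-rule — branch into A, ¬B  //  ¬A, B.
          branch 2.1.1 (add A, ¬B):
            × closes — contains both B and ¬B.
          branch 2.1.2 (add ¬A, B):
            (B ∨ B): β-rule — branch into B  //  B.
              branch 2.1.2.1 (add B):
                ¬¬((D ∧ ¬E) → C): β-rule — branch into ¬(D ∧ ¬E)  //  C.
                  branch 2.1.2.1.1 (add ¬(D ∧ ¬E)):
                    ¬(D ∧ ¬E): β-rule — branch into ¬D  //  ¬¬E.
                      branch 2.1.2.1.1.1 (add ¬D):
                        × closes — contains both D and ¬D.
                      branch 2.1.2.1.1.2 (add ¬¬E):
                        × closes — contains both E and ¬E.
                  branch 2.1.2.1.2 (add C):
                    × closes — contains both C and ¬C.
              branch 2.1.2.2 (add B):
                ¬¬((D ∧ ¬E) → C): β-rule — branch into ¬(D ∧ ¬E)  //  C.
                  branch 2.1.2.2.1 (add ¬(D ∧ ¬E)):
                    ¬(D ∧ ¬E): β-rule — branch into ¬D  //  ¬¬E.
                      branch 2.1.2.2.1.1 (add ¬D):
                        × closes — contains both D and ¬D.
                      branch 2.1.2.2.1.2 (add ¬¬E):
                        × closes — contains both E and ¬E.
                  branch 2.1.2.2.2 (add C):
                    × closes — contains both C and ¬C.
      branch 2.2 (add (A ↔ B)):
        ¬(A ↔ B): β-rule — branch into A, ¬B  //  ¬A, B.
          branch 2.2.1 (add A, ¬B):
            × closes — contains both B and ¬B.
          branch 2.2.2 (add ¬A, B):
            (B ∨ B): β-rule — branch into B  //  B.
              branch 2.2.2.1 (add B):
                (A ↔ B): β-rule — branch into A, B  //  ¬A, ¬B.
                  branch 2.2.2.1.1 (add A, B):
                    × closes — contains both A and ¬A.
                  branch 2.2.2.1.2 (add ¬A, ¬B):
                    × closes — contains both B and ¬B.
              branch 2.2.2.2 (add B):
                (A ↔ B): β-rule — branch into A, B  //  ¬A, ¬B.
                  branch 2.2.2.2.1 (add A, B):
                    × closes — contains both A and ¬A.
                  branch 2.2.2.2.2 (add ¬A, ¬B):
                    × closes — contains both B and ¬B.
All 22 branches close.
Every branch closed, so the negation is unsatisfiable and the formula is valid.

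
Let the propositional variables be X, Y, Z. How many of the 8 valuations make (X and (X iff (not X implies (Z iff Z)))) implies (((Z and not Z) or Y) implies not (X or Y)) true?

Initial set: {((X and (X iff (not X implies (Z iff Z)))) implies (((Z and not Z) or Y) implies not (X or Y)))}.
((X and (X iff (not X implies (Z iff Z)))) implies (((Z and not Z) or Y) implies not (X or Y))): β-rule — branch into not (X and (X iff (not X implies (Z iff Z))))  //  (((Z and not Z) or Y) implies not (X or Y)).
  branch 1 (add not (X and (X iff (not X implies (Z iff Z))))):
    not (X and (X iff (not X implies (Z iff Z)))): β-rule — branch into not X  //  not (X iff (not X implies (Z iff Z))).
      branch 1.1 (add not X):
        ○ open, literals {X=F}.
      branch 1.2 (add not (X iff (not X implies (Z iff Z)))):
        not (X iff (not X implies (Z iff Z))): β-rule — branch into X, not (not X implies (Z iff Z))  //  not X, (not X implies (Z iff Z)).
          branch 1.2.1 (add X, not (not X implies (Z iff Z))):
            not (not X implies (Z iff Z)): α-rule — add not X, not (Z iff Z).
            × closes — contains both X and not X.
          branch 1.2.2 (add not X, (not X implies (Z iff Z))):
            (not X implies (Z iff Z)): β-rule — branch into not not X  //  (Z iff Z).
              branch 1.2.2.1 (add not not X):
                × closes — contains both X and not X.
              branch 1.2.2.2 (add (Z iff Z)):
                (Z iff Z): β-rule — branch into Z, Z  //  not Z, not Z.
                  branch 1.2.2.2.1 (add Z, Z):
                    ○ open, literals {X=F, Z=T}.
                  branch 1.2.2.2.2 (add not Z, not Z):
                    ○ open, literals {X=F, Z=F}.
  branch 2 (add (((Z and not Z) or Y) implies not (X or Y))):
    (((Z and not Z) or Y) implies not (X or Y)): β-rule — branch into not ((Z and not Z) or Y)  //  not (X or Y).
      branch 2.1 (add not ((Z and not Z) or Y)):
        not ((Z and not Z) or Y): α-rule — add not (Z and not Z), not Y.
        not (Z and not Z): β-rule — branch into not Z  //  not not Z.
          branch 2.1.1 (add not Z):
            ○ open, literals {Y=F, Z=F}.
          branch 2.1.2 (add not not Z):
            ○ open, literals {Y=F, Z=T}.
      branch 2.2 (add not (X or Y)):
        not (X or Y): α-rule — add not X, not Y.
        ○ open, literals {X=F, Y=F}.
2 branches closed, 6 open.
Each open branch fixes some atoms; the unmentioned ones are free. Counting distinct full assignments: branch {X=F} (Y, Z) contributes 4 new; branch {X=F, Z=T} (Y) contributes 0 new; branch {X=F, Z=F} (Y) contributes 0 new; branch {Y=F, Z=F} (X) contributes 1 new; branch {Y=F, Z=T} (X) contributes 1 new; branch {X=F, Y=F} (Z) contributes 0 new. Total: 6.

6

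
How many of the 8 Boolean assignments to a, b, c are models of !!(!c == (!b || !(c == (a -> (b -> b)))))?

Initial set: {!!(!c == (!b || !(c == (a -> (b -> b)))))}.
!!(!c == (!b || !(c == (a -> (b -> b))))): drop double negation, giving (!c == (!b || !(c == (a -> (b -> b))))).
(!c == (!b || !(c == (a -> (b -> b))))): β-rule — branch into !c, (!b || !(c == (a -> (b -> b))))  //  !!c, !(!b || !(c == (a -> (b -> b)))).
  branch 1 (add !c, (!b || !(c == (a -> (b -> b))))):
    (!b || !(c == (a -> (b -> b)))): β-rule — branch into !b  //  !(c == (a -> (b -> b))).
      branch 1.1 (add !b):
        ○ open, literals {b=false, c=false}.
      branch 1.2 (add !(c == (a -> (b -> b)))):
        !(c == (a -> (b -> b))): β-rule — branch into c, !(a -> (b -> b))  //  !c, (a -> (b -> b)).
          branch 1.2.1 (add c, !(a -> (b -> b))):
            × closes — contains both c and !c.
          branch 1.2.2 (add !c, (a -> (b -> b))):
            (a -> (b -> b)): β-rule — branch into !a  //  (b -> b).
              branch 1.2.2.1 (add !a):
                ○ open, literals {a=false, c=false}.
              branch 1.2.2.2 (add (b -> b)):
                (b -> b): β-rule — branch into !b  //  b.
                  branch 1.2.2.2.1 (add !b):
                    ○ open, literals {b=false, c=false}.
                  branch 1.2.2.2.2 (add b):
                    ○ open, literals {b=true, c=false}.
  branch 2 (add !!c, !(!b || !(c == (a -> (b -> b))))):
    !(!b || !(c == (a -> (b -> b)))): α-rule — add !!b, !!(c == (a -> (b -> b))).
    !!(c == (a -> (b -> b))): β-rule — branch into c, (a -> (b -> b))  //  !c, !(a -> (b -> b)).
      branch 2.1 (add c, (a -> (b -> b))):
        (a -> (b -> b)): β-rule — branch into !a  //  (b -> b).
          branch 2.1.1 (add !a):
            ○ open, literals {a=false, b=true, c=true}.
          branch 2.1.2 (add (b -> b)):
            (b -> b): β-rule — branch into !b  //  b.
              branch 2.1.2.1 (add !b):
                × closes — contains both b and !b.
              branch 2.1.2.2 (add b):
                ○ open, literals {b=true, c=true}.
      branch 2.2 (add !c, !(a -> (b -> b))):
        × closes — contains both c and !c.
3 branches closed, 6 open.
Each open branch fixes some atoms; the unmentioned ones are free. Counting distinct full assignments: branch {b=false, c=false} (a) contributes 2 new; branch {a=false, c=false} (b) contributes 1 new; branch {b=false, c=false} (a) contributes 0 new; branch {b=true, c=false} (a) contributes 1 new; branch {a=false, b=true, c=true} (none free) contributes 1 new; branch {b=true, c=true} (a) contributes 1 new. Total: 6.

6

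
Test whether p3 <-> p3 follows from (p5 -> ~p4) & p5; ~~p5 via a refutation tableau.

Yes

Initial set: {((p5 -> ~p4) & p5); ~~p5; ~(p3 <-> p3)}.
((p5 -> ~p4) & p5): α-rule — add (p5 -> ~p4), p5.
~~p5: drop double negation, giving p5.
~(p3 <-> p3): β-rule — branch into p3, ~p3  //  ~p3, p3.
  branch 1 (add p3, ~p3):
    × closes — contains both p3 and ~p3.
  branch 2 (add ~p3, p3):
    × closes — contains both p3 and ~p3.
All 2 branches close.
Every branch closed, so the premises entail the conclusion.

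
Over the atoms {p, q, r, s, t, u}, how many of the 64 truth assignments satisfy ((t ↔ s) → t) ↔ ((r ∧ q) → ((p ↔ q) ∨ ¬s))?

44

Initial set: {T (((t ↔ s) → t) ↔ ((r ∧ q) → ((p ↔ q) ∨ ¬s)))}.
T (((t ↔ s) → t) ↔ ((r ∧ q) → ((p ↔ q) ∨ ¬s))): β-rule — branch into T ((t ↔ s) → t), T ((r ∧ q) → ((p ↔ q) ∨ ¬s))  //  F ((t ↔ s) → t), F ((r ∧ q) → ((p ↔ q) ∨ ¬s)).
  branch 1 (add T ((t ↔ s) → t), T ((r ∧ q) → ((p ↔ q) ∨ ¬s))):
    T ((t ↔ s) → t): β-rule — branch into F (t ↔ s)  //  T t.
      branch 1.1 (add F (t ↔ s)):
        T ((r ∧ q) → ((p ↔ q) ∨ ¬s)): β-rule — branch into F (r ∧ q)  //  T ((p ↔ q) ∨ ¬s).
          branch 1.1.1 (add F (r ∧ q)):
            F (t ↔ s): β-rule — branch into T t, F s  //  F t, T s.
              branch 1.1.1.1 (add T t, F s):
                F (r ∧ q): β-rule — branch into F r  //  F q.
                  branch 1.1.1.1.1 (add F r):
                    ○ open, literals {r=0, s=0, t=1}.
                  branch 1.1.1.1.2 (add F q):
                    ○ open, literals {q=0, s=0, t=1}.
              branch 1.1.1.2 (add F t, T s):
                F (r ∧ q): β-rule — branch into F r  //  F q.
                  branch 1.1.1.2.1 (add F r):
                    ○ open, literals {r=0, s=1, t=0}.
                  branch 1.1.1.2.2 (add F q):
                    ○ open, literals {q=0, s=1, t=0}.
          branch 1.1.2 (add T ((p ↔ q) ∨ ¬s)):
            F (t ↔ s): β-rule — branch into T t, F s  //  F t, T s.
              branch 1.1.2.1 (add T t, F s):
                T ((p ↔ q) ∨ ¬s): β-rule — branch into T (p ↔ q)  //  T ¬s.
                  branch 1.1.2.1.1 (add T (p ↔ q)):
                    T (p ↔ q): β-rule — branch into T p, T q  //  F p, F q.
                      branch 1.1.2.1.1.1 (add T p, T q):
                        ○ open, literals {p=1, q=1, s=0, t=1}.
                      branch 1.1.2.1.1.2 (add F p, F q):
                        ○ open, literals {p=0, q=0, s=0, t=1}.
                  branch 1.1.2.1.2 (add T ¬s):
                    ○ open, literals {s=0, t=1}.
              branch 1.1.2.2 (add F t, T s):
                T ((p ↔ q) ∨ ¬s): β-rule — branch into T (p ↔ q)  //  T ¬s.
                  branch 1.1.2.2.1 (add T (p ↔ q)):
                    T (p ↔ q): β-rule — branch into T p, T q  //  F p, F q.
                      branch 1.1.2.2.1.1 (add T p, T q):
                        ○ open, literals {p=1, q=1, s=1, t=0}.
                      branch 1.1.2.2.1.2 (add F p, F q):
                        ○ open, literals {p=0, q=0, s=1, t=0}.
                  branch 1.1.2.2.2 (add T ¬s):
                    × closes — contains both s and ¬s.
      branch 1.2 (add T t):
        T ((r ∧ q) → ((p ↔ q) ∨ ¬s)): β-rule — branch into F (r ∧ q)  //  T ((p ↔ q) ∨ ¬s).
          branch 1.2.1 (add F (r ∧ q)):
            F (r ∧ q): β-rule — branch into F r  //  F q.
              branch 1.2.1.1 (add F r):
                ○ open, literals {r=0, t=1}.
              branch 1.2.1.2 (add F q):
                ○ open, literals {q=0, t=1}.
          branch 1.2.2 (add T ((p ↔ q) ∨ ¬s)):
            T ((p ↔ q) ∨ ¬s): β-rule — branch into T (p ↔ q)  //  T ¬s.
              branch 1.2.2.1 (add T (p ↔ q)):
                T (p ↔ q): β-rule — branch into T p, T q  //  F p, F q.
                  branch 1.2.2.1.1 (add T p, T q):
                    ○ open, literals {p=1, q=1, t=1}.
                  branch 1.2.2.1.2 (add F p, F q):
                    ○ open, literals {p=0, q=0, t=1}.
              branch 1.2.2.2 (add T ¬s):
                ○ open, literals {s=0, t=1}.
  branch 2 (add F ((t ↔ s) → t), F ((r ∧ q) → ((p ↔ q) ∨ ¬s))):
    F ((t ↔ s) → t): α-rule — add T (t ↔ s), F t.
    F ((r ∧ q) → ((p ↔ q) ∨ ¬s)): α-rule — add T (r ∧ q), F ((p ↔ q) ∨ ¬s).
    T (r ∧ q): α-rule — add T r, T q.
    F ((p ↔ q) ∨ ¬s): α-rule — add F (p ↔ q), F ¬s.
    T (t ↔ s): β-rule — branch into T t, T s  //  F t, F s.
      branch 2.1 (add T t, T s):
        × closes — contains both t and ¬t.
      branch 2.2 (add F t, F s):
        × closes — contains both s and ¬s.
3 branches closed, 14 open.
Each open branch fixes some atoms; the unmentioned ones are free. Counting distinct full assignments: branch {r=0, s=0, t=1} (p, q, u) contributes 8 new; branch {q=0, s=0, t=1} (p, r, u) contributes 4 new; branch {r=0, s=1, t=0} (p, q, u) contributes 8 new; branch {q=0, s=1, t=0} (p, r, u) contributes 4 new; branch {p=1, q=1, s=0, t=1} (r, u) contributes 2 new; branch {p=0, q=0, s=0, t=1} (r, u) contributes 0 new; branch {s=0, t=1} (p, q, r, u) contributes 2 new; branch {p=1, q=1, s=1, t=0} (r, u) contributes 2 new; branch {p=0, q=0, s=1, t=0} (r, u) contributes 0 new; branch {r=0, t=1} (p, q, s, u) contributes 8 new; branch {q=0, t=1} (p, r, s, u) contributes 4 new; branch {p=1, q=1, t=1} (r, s, u) contributes 2 new; branch {p=0, q=0, t=1} (r, s, u) contributes 0 new; branch {s=0, t=1} (p, q, r, u) contributes 0 new. Total: 44.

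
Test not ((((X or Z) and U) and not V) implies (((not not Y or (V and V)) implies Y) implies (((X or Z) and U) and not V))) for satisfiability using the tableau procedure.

Unsatisfiable

Initial set: {not ((((X or Z) and U) and not V) implies (((not not Y or (V and V)) implies Y) implies (((X or Z) and U) and not V)))}.
not ((((X or Z) and U) and not V) implies (((not not Y or (V and V)) implies Y) implies (((X or Z) and U) and not V))): α-rule — add (((X or Z) and U) and not V), not (((not not Y or (V and V)) implies Y) implies (((X or Z) and U) and not V)).
(((X or Z) and U) and not V): α-rule — add ((X or Z) and U), not V.
not (((not not Y or (V and V)) implies Y) implies (((X or Z) and U) and not V)): α-rule — add ((not not Y or (V and V)) implies Y), not (((X or Z) and U) and not V).
((X or Z) and U): α-rule — add (X or Z), U.
((not not Y or (V and V)) implies Y): β-rule — branch into not (not not Y or (V and V))  //  Y.
  branch 1 (add not (not not Y or (V and V))):
    not (not not Y or (V and V)): α-rule — add not not not Y, not (V and V).
    not not not Y: drop double negation, giving not Y.
    not (((X or Z) and U) and not V): β-rule — branch into not ((X or Z) and U)  //  not not V.
      branch 1.1 (add not ((X or Z) and U)):
        (X or Z): β-rule — branch into X  //  Z.
          branch 1.1.1 (add X):
            not (V and V): β-rule — branch into not V  //  not V.
              branch 1.1.1.1 (add not V):
                not ((X or Z) and U): β-rule — branch into not (X or Z)  //  not U.
                  branch 1.1.1.1.1 (add not (X or Z)):
                    not (X or Z): α-rule — add not X, not Z.
                    × closes — contains both X and not X.
                  branch 1.1.1.1.2 (add not U):
                    × closes — contains both U and not U.
              branch 1.1.1.2 (add not V):
                not ((X or Z) and U): β-rule — branch into not (X or Z)  //  not U.
                  branch 1.1.1.2.1 (add not (X or Z)):
                    not (X or Z): α-rule — add not X, not Z.
                    × closes — contains both X and not X.
                  branch 1.1.1.2.2 (add not U):
                    × closes — contains both U and not U.
          branch 1.1.2 (add Z):
            not (V and V): β-rule — branch into not V  //  not V.
              branch 1.1.2.1 (add not V):
                not ((X or Z) and U): β-rule — branch into not (X or Z)  //  not U.
                  branch 1.1.2.1.1 (add not (X or Z)):
                    not (X or Z): α-rule — add not X, not Z.
                    × closes — contains both Z and not Z.
                  branch 1.1.2.1.2 (add not U):
                    × closes — contains both U and not U.
              branch 1.1.2.2 (add not V):
                not ((X or Z) and U): β-rule — branch into not (X or Z)  //  not U.
                  branch 1.1.2.2.1 (add not (X or Z)):
                    not (X or Z): α-rule — add not X, not Z.
                    × closes — contains both Z and not Z.
                  branch 1.1.2.2.2 (add not U):
                    × closes — contains both U and not U.
      branch 1.2 (add not not V):
        × closes — contains both V and not V.
  branch 2 (add Y):
    not (((X or Z) and U) and not V): β-rule — branch into not ((X or Z) and U)  //  not not V.
      branch 2.1 (add not ((X or Z) and U)):
        (X or Z): β-rule — branch into X  //  Z.
          branch 2.1.1 (add X):
            not ((X or Z) and U): β-rule — branch into not (X or Z)  //  not U.
              branch 2.1.1.1 (add not (X or Z)):
                not (X or Z): α-rule — add not X, not Z.
                × closes — contains both X and not X.
              branch 2.1.1.2 (add not U):
                × closes — contains both U and not U.
          branch 2.1.2 (add Z):
            not ((X or Z) and U): β-rule — branch into not (X or Z)  //  not U.
              branch 2.1.2.1 (add not (X or Z)):
                not (X or Z): α-rule — add not X, not Z.
                × closes — contains both Z and not Z.
              branch 2.1.2.2 (add not U):
                × closes — contains both U and not U.
      branch 2.2 (add not not V):
        × closes — contains both V and not V.
All 14 branches close.
Every branch closed; the formula is unsatisfiable.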